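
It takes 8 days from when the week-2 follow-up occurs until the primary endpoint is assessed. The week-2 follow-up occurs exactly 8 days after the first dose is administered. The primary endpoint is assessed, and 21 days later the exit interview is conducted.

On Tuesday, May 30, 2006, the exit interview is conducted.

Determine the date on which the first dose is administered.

Sunday, April 23, 2006

The exit interview is conducted: May 30, 2006.
The primary endpoint is assessed: May 30, 2006 − 21 days = May 9, 2006.
The week-2 follow-up occurs: May 9, 2006 − 8 days = May 1, 2006.
The first dose is administered: May 1, 2006 − 8 days = Apr 23, 2006.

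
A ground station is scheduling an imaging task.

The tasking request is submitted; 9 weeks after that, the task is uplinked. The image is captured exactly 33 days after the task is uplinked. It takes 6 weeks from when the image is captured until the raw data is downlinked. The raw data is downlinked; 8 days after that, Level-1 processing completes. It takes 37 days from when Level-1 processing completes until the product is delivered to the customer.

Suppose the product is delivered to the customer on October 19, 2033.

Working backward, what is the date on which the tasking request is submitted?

April 19, 2033

The product is delivered to the customer: Oct 19, 2033.
Level-1 processing completes: Oct 19, 2033 − 37 days = Sep 12, 2033.
The raw data is downlinked: Sep 12, 2033 − 8 days = Sep 4, 2033.
The image is captured: Sep 4, 2033 − 6 weeks = Jul 24, 2033.
The task is uplinked: Jul 24, 2033 − 33 days = Jun 21, 2033.
The tasking request is submitted: Jun 21, 2033 − 9 weeks = Apr 19, 2033.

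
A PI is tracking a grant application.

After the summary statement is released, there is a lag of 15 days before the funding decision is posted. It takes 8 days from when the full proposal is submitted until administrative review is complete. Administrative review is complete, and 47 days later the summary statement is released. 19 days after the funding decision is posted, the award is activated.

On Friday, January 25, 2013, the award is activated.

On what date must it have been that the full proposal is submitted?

Sunday, October 28, 2012

The award is activated: Jan 25, 2013.
The funding decision is posted: Jan 25, 2013 − 19 days = Jan 6, 2013.
The summary statement is released: Jan 6, 2013 − 15 days = Dec 22, 2012.
Administrative review is complete: Dec 22, 2012 − 47 days = Nov 5, 2012.
The full proposal is submitted: Nov 5, 2012 − 8 days = Oct 28, 2012.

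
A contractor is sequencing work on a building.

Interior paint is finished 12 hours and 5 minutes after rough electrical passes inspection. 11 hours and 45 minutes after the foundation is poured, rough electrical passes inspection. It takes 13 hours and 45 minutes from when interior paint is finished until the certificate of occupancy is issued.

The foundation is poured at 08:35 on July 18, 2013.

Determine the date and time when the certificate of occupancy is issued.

The foundation is poured: 08:35 Jul 18, 2013.
Rough electrical passes inspection: 08:35 Jul 18, 2013 + 11h45m = 20:20 Jul 18, 2013.
Interior paint is finished: 20:20 Jul 18, 2013 + 12h05m = 08:25 Jul 19, 2013.
The certificate of occupancy is issued: 08:25 Jul 19, 2013 + 13h45m = 22:10 Jul 19, 2013.

22:10 on July 19, 2013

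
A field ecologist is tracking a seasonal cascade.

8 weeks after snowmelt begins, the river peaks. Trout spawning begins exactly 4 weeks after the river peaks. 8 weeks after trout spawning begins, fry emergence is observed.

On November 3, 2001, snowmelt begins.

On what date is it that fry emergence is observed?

March 23, 2002

Snowmelt begins: Nov 3, 2001.
The river peaks: Nov 3, 2001 + 8 weeks = Dec 29, 2001.
Trout spawning begins: Dec 29, 2001 + 4 weeks = Jan 26, 2002.
Fry emergence is observed: Jan 26, 2002 + 8 weeks = Mar 23, 2002.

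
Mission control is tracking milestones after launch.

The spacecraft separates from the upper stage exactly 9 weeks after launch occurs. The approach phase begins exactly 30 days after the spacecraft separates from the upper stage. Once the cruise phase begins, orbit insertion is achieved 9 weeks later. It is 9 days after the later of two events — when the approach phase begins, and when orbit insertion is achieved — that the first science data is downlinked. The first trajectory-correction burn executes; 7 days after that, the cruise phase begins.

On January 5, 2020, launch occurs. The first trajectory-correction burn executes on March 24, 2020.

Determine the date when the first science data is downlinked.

June 11, 2020

Launch occurs: Jan 5, 2020.
The spacecraft separates from the upper stage: Jan 5, 2020 + 9 weeks = Mar 8, 2020.
The approach phase begins: Mar 8, 2020 + 30 days = Apr 7, 2020.
The first trajectory-correction burn executes: Mar 24, 2020.
The cruise phase begins: Mar 24, 2020 + 7 days = Mar 31, 2020.
Orbit insertion is achieved: Mar 31, 2020 + 9 weeks = Jun 2, 2020.
Both prerequisites met — the approach phase begins (Apr 7, 2020), orbit insertion is achieved (Jun 2, 2020); the later is Jun 2, 2020.
The first science data is downlinked: Jun 2, 2020 + 9 days = Jun 11, 2020.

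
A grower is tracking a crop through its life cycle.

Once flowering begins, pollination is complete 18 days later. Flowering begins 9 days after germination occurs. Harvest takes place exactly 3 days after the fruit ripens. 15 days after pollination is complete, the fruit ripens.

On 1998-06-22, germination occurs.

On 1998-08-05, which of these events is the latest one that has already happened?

The fruit ripens

Germination occurs: Jun 22, 1998.
Flowering begins: Jun 22, 1998 + 9 days = Jul 1, 1998.
Pollination is complete: Jul 1, 1998 + 18 days = Jul 19, 1998.
The fruit ripens: Jul 19, 1998 + 15 days = Aug 3, 1998.
Harvest takes place: Aug 3, 1998 + 3 days = Aug 6, 1998.
Aug 5, 1998 falls between when the fruit ripens (Aug 3, 1998) and when harvest takes place (Aug 6, 1998).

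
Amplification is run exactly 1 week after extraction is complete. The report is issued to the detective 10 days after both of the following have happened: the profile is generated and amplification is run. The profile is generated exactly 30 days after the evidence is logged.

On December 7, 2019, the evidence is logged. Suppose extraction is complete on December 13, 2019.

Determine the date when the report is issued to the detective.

January 16, 2020

The evidence is logged: Dec 7, 2019.
The profile is generated: Dec 7, 2019 + 30 days = Jan 6, 2020.
Extraction is complete: Dec 13, 2019.
Amplification is run: Dec 13, 2019 + 1 week = Dec 20, 2019.
Both prerequisites met — the profile is generated (Jan 6, 2020), amplification is run (Dec 20, 2019); the later is Jan 6, 2020.
The report is issued to the detective: Jan 6, 2020 + 10 days = Jan 16, 2020.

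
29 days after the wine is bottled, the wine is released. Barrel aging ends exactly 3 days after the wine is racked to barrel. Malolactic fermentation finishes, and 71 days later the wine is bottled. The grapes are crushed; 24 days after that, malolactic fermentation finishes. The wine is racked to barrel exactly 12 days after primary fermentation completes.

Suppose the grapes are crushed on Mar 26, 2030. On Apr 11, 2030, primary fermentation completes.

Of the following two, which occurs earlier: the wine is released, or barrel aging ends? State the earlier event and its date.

Barrel aging ends — Apr 26, 2030

The grapes are crushed: Mar 26, 2030.
Malolactic fermentation finishes: Mar 26, 2030 + 24 days = Apr 19, 2030.
The wine is bottled: Apr 19, 2030 + 71 days = Jun 29, 2030.
The wine is released: Jun 29, 2030 + 29 days = Jul 28, 2030.
Primary fermentation completes: Apr 11, 2030.
The wine is racked to barrel: Apr 11, 2030 + 12 days = Apr 23, 2030.
Barrel aging ends: Apr 23, 2030 + 3 days = Apr 26, 2030.
Comparing: the wine is released on Jul 28, 2030 vs barrel aging ends on Apr 26, 2030. Earlier: barrel aging ends.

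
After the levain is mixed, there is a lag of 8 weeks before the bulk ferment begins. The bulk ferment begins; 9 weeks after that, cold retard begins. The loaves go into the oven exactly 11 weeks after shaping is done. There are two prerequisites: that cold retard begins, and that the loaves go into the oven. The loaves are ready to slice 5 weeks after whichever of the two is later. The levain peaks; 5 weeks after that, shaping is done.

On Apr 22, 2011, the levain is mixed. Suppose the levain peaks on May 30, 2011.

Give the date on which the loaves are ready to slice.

The levain is mixed: Apr 22, 2011.
The bulk ferment begins: Apr 22, 2011 + 8 weeks = Jun 17, 2011.
Cold retard begins: Jun 17, 2011 + 9 weeks = Aug 19, 2011.
The levain peaks: May 30, 2011.
Shaping is done: May 30, 2011 + 5 weeks = Jul 4, 2011.
The loaves go into the oven: Jul 4, 2011 + 11 weeks = Sep 19, 2011.
Both prerequisites met — cold retard begins (Aug 19, 2011), the loaves go into the oven (Sep 19, 2011); the later is Sep 19, 2011.
The loaves are ready to slice: Sep 19, 2011 + 5 weeks = Oct 24, 2011.

Oct 24, 2011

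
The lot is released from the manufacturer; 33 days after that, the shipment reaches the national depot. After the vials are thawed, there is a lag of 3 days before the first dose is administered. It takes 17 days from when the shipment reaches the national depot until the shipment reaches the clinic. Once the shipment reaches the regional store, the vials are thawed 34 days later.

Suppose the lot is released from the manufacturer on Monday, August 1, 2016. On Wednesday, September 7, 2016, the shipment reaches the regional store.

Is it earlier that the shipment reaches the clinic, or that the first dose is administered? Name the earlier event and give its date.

The shipment reaches the clinic — Tuesday, September 20, 2016

The lot is released from the manufacturer: Aug 1, 2016.
The shipment reaches the national depot: Aug 1, 2016 + 33 days = Sep 3, 2016.
The shipment reaches the clinic: Sep 3, 2016 + 17 days = Sep 20, 2016.
The shipment reaches the regional store: Sep 7, 2016.
The vials are thawed: Sep 7, 2016 + 34 days = Oct 11, 2016.
The first dose is administered: Oct 11, 2016 + 3 days = Oct 14, 2016.
Comparing: the shipment reaches the clinic on Sep 20, 2016 vs the first dose is administered on Oct 14, 2016. Earlier: the shipment reaches the clinic.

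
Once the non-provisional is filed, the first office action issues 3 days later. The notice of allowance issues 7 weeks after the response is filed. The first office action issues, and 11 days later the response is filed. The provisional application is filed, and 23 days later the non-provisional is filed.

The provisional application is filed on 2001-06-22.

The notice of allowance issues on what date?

The provisional application is filed: Jun 22, 2001.
The non-provisional is filed: Jun 22, 2001 + 23 days = Jul 15, 2001.
The first office action issues: Jul 15, 2001 + 3 days = Jul 18, 2001.
The response is filed: Jul 18, 2001 + 11 days = Jul 29, 2001.
The notice of allowance issues: Jul 29, 2001 + 7 weeks = Sep 16, 2001.

2001-09-16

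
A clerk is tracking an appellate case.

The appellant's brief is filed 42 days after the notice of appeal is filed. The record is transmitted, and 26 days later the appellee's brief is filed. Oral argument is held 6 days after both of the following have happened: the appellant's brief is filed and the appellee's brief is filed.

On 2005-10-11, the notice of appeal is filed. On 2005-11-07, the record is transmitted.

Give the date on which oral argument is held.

2005-12-09

The notice of appeal is filed: Oct 11, 2005.
The appellant's brief is filed: Oct 11, 2005 + 42 days = Nov 22, 2005.
The record is transmitted: Nov 7, 2005.
The appellee's brief is filed: Nov 7, 2005 + 26 days = Dec 3, 2005.
Both prerequisites met — the appellant's brief is filed (Nov 22, 2005), the appellee's brief is filed (Dec 3, 2005); the later is Dec 3, 2005.
Oral argument is held: Dec 3, 2005 + 6 days = Dec 9, 2005.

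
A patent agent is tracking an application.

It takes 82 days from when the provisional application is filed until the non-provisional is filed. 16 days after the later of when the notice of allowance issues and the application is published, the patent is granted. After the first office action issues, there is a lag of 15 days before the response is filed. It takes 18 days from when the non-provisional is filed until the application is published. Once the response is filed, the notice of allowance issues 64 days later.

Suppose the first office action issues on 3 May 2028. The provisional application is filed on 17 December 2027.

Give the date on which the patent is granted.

The first office action issues: May 3, 2028.
The response is filed: May 3, 2028 + 15 days = May 18, 2028.
The notice of allowance issues: May 18, 2028 + 64 days = Jul 21, 2028.
The provisional application is filed: Dec 17, 2027.
The non-provisional is filed: Dec 17, 2027 + 82 days = Mar 8, 2028.
The application is published: Mar 8, 2028 + 18 days = Mar 26, 2028.
Both prerequisites met — the notice of allowance issues (Jul 21, 2028), the application is published (Mar 26, 2028); the later is Jul 21, 2028.
The patent is granted: Jul 21, 2028 + 16 days = Aug 6, 2028.

6 August 2028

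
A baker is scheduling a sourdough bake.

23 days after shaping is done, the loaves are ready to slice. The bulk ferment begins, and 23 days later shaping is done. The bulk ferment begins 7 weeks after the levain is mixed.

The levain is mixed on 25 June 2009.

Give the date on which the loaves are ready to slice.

The levain is mixed: Jun 25, 2009.
The bulk ferment begins: Jun 25, 2009 + 7 weeks = Aug 13, 2009.
Shaping is done: Aug 13, 2009 + 23 days = Sep 5, 2009.
The loaves are ready to slice: Sep 5, 2009 + 23 days = Sep 28, 2009.

28 September 2009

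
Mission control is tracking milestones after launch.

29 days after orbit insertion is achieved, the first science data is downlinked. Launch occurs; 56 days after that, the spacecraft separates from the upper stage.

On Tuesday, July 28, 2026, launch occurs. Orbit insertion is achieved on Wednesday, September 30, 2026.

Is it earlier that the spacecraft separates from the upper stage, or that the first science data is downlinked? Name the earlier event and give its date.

Launch occurs: Jul 28, 2026.
The spacecraft separates from the upper stage: Jul 28, 2026 + 56 days = Sep 22, 2026.
Orbit insertion is achieved: Sep 30, 2026.
The first science data is downlinked: Sep 30, 2026 + 29 days = Oct 29, 2026.
Comparing: the spacecraft separates from the upper stage on Sep 22, 2026 vs the first science data is downlinked on Oct 29, 2026. Earlier: the spacecraft separates from the upper stage.

The spacecraft separates from the upper stage — Tuesday, September 22, 2026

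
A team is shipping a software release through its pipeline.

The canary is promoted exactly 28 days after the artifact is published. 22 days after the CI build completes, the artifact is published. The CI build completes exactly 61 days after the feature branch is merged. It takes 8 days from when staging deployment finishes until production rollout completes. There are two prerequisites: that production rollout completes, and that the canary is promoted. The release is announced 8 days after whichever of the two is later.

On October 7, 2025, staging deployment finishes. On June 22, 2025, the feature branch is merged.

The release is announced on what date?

Staging deployment finishes: Oct 7, 2025.
Production rollout completes: Oct 7, 2025 + 8 days = Oct 15, 2025.
The feature branch is merged: Jun 22, 2025.
The CI build completes: Jun 22, 2025 + 61 days = Aug 22, 2025.
The artifact is published: Aug 22, 2025 + 22 days = Sep 13, 2025.
The canary is promoted: Sep 13, 2025 + 28 days = Oct 11, 2025.
Both prerequisites met — production rollout completes (Oct 15, 2025), the canary is promoted (Oct 11, 2025); the later is Oct 15, 2025.
The release is announced: Oct 15, 2025 + 8 days = Oct 23, 2025.

October 23, 2025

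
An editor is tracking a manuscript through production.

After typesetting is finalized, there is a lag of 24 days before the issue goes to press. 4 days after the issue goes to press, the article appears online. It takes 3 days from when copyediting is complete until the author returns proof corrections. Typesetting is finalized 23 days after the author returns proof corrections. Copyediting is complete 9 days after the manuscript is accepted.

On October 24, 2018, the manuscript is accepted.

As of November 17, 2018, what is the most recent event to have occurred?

The manuscript is accepted: Oct 24, 2018.
Copyediting is complete: Oct 24, 2018 + 9 days = Nov 2, 2018.
The author returns proof corrections: Nov 2, 2018 + 3 days = Nov 5, 2018.
Typesetting is finalized: Nov 5, 2018 + 23 days = Nov 28, 2018.
The issue goes to press: Nov 28, 2018 + 24 days = Dec 22, 2018.
The article appears online: Dec 22, 2018 + 4 days = Dec 26, 2018.
Nov 17, 2018 falls between when the author returns proof corrections (Nov 5, 2018) and when typesetting is finalized (Nov 28, 2018).

The author returns proof corrections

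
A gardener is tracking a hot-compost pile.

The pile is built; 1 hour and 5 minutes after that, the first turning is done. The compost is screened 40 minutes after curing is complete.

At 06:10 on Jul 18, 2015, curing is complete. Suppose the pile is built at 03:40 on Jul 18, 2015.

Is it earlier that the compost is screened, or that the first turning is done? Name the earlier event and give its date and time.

The first turning is done — 04:45 on Jul 18, 2015

Curing is complete: 06:10 Jul 18, 2015.
The compost is screened: 06:10 Jul 18, 2015 + 40m = 06:50 Jul 18, 2015.
The pile is built: 03:40 Jul 18, 2015.
The first turning is done: 03:40 Jul 18, 2015 + 1h05m = 04:45 Jul 18, 2015.
Comparing: the compost is screened at 06:50 Jul 18, 2015 vs the first turning is done at 04:45 Jul 18, 2015. Earlier: the first turning is done.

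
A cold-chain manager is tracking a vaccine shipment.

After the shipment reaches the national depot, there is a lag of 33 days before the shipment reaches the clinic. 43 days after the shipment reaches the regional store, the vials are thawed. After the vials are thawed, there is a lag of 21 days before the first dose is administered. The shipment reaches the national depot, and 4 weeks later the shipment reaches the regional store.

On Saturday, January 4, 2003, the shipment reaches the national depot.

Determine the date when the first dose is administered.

The shipment reaches the national depot: Jan 4, 2003.
The shipment reaches the regional store: Jan 4, 2003 + 4 weeks = Feb 1, 2003.
The vials are thawed: Feb 1, 2003 + 43 days = Mar 16, 2003.
The first dose is administered: Mar 16, 2003 + 21 days = Apr 6, 2003.

Sunday, April 6, 2003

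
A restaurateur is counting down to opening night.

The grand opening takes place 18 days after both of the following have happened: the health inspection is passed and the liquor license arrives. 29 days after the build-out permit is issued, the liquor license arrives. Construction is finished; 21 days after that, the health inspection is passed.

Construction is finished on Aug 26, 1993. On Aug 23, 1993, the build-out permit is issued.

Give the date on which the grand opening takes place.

Construction is finished: Aug 26, 1993.
The health inspection is passed: Aug 26, 1993 + 21 days = Sep 16, 1993.
The build-out permit is issued: Aug 23, 1993.
The liquor license arrives: Aug 23, 1993 + 29 days = Sep 21, 1993.
Both prerequisites met — the health inspection is passed (Sep 16, 1993), the liquor license arrives (Sep 21, 1993); the later is Sep 21, 1993.
The grand opening takes place: Sep 21, 1993 + 18 days = Oct 9, 1993.

Oct 9, 1993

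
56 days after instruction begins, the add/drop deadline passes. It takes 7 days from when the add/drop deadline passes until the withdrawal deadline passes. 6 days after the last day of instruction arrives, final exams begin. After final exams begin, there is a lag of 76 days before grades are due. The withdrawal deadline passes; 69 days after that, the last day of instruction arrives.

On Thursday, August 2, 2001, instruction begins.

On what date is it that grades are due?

Monday, March 4, 2002

Instruction begins: Aug 2, 2001.
The add/drop deadline passes: Aug 2, 2001 + 56 days = Sep 27, 2001.
The withdrawal deadline passes: Sep 27, 2001 + 7 days = Oct 4, 2001.
The last day of instruction arrives: Oct 4, 2001 + 69 days = Dec 12, 2001.
Final exams begin: Dec 12, 2001 + 6 days = Dec 18, 2001.
Grades are due: Dec 18, 2001 + 76 days = Mar 4, 2002.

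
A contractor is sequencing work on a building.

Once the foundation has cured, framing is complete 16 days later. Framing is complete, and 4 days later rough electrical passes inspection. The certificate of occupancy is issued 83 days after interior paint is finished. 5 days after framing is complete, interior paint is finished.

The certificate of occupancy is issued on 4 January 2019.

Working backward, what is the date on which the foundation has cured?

The certificate of occupancy is issued: Jan 4, 2019.
Interior paint is finished: Jan 4, 2019 − 83 days = Oct 13, 2018.
Framing is complete: Oct 13, 2018 − 5 days = Oct 8, 2018.
The foundation has cured: Oct 8, 2018 − 16 days = Sep 22, 2018.

22 September 2018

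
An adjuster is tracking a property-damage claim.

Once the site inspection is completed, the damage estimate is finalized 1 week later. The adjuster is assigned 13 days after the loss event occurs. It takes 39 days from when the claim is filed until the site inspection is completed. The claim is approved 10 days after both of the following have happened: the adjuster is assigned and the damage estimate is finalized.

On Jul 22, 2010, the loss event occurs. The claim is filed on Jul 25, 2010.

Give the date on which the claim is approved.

Sep 19, 2010

The loss event occurs: Jul 22, 2010.
The adjuster is assigned: Jul 22, 2010 + 13 days = Aug 4, 2010.
The claim is filed: Jul 25, 2010.
The site inspection is completed: Jul 25, 2010 + 39 days = Sep 2, 2010.
The damage estimate is finalized: Sep 2, 2010 + 1 week = Sep 9, 2010.
Both prerequisites met — the adjuster is assigned (Aug 4, 2010), the damage estimate is finalized (Sep 9, 2010); the later is Sep 9, 2010.
The claim is approved: Sep 9, 2010 + 10 days = Sep 19, 2010.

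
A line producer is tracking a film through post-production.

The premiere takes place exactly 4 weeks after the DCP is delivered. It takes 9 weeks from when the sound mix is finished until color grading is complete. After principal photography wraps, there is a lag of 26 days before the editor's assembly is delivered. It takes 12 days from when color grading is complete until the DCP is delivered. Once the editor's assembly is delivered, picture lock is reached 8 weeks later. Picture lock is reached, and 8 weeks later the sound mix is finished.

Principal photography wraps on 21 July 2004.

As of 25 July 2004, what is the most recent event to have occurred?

Principal photography wraps

Principal photography wraps: Jul 21, 2004.
The editor's assembly is delivered: Jul 21, 2004 + 26 days = Aug 16, 2004.
Picture lock is reached: Aug 16, 2004 + 8 weeks = Oct 11, 2004.
The sound mix is finished: Oct 11, 2004 + 8 weeks = Dec 6, 2004.
Color grading is complete: Dec 6, 2004 + 9 weeks = Feb 7, 2005.
The DCP is delivered: Feb 7, 2005 + 12 days = Feb 19, 2005.
The premiere takes place: Feb 19, 2005 + 4 weeks = Mar 19, 2005.
Jul 25, 2004 falls between when principal photography wraps (Jul 21, 2004) and when the editor's assembly is delivered (Aug 16, 2004).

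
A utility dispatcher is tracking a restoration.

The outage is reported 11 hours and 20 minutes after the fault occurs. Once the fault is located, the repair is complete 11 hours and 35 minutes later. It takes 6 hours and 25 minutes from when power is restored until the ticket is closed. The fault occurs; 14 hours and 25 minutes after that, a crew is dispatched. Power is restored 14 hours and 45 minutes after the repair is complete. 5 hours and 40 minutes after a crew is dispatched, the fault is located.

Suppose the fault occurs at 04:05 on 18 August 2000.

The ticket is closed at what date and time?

08:55 on 20 August 2000

The fault occurs: 04:05 Aug 18, 2000.
A crew is dispatched: 04:05 Aug 18, 2000 + 14h25m = 18:30 Aug 18, 2000.
The fault is located: 18:30 Aug 18, 2000 + 5h40m = 00:10 Aug 19, 2000.
The repair is complete: 00:10 Aug 19, 2000 + 11h35m = 11:45 Aug 19, 2000.
Power is restored: 11:45 Aug 19, 2000 + 14h45m = 02:30 Aug 20, 2000.
The ticket is closed: 02:30 Aug 20, 2000 + 6h25m = 08:55 Aug 20, 2000.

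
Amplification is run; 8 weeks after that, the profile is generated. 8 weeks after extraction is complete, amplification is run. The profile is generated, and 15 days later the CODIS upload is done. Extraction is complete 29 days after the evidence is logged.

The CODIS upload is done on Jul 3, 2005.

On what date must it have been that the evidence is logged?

The CODIS upload is done: Jul 3, 2005.
The profile is generated: Jul 3, 2005 − 15 days = Jun 18, 2005.
Amplification is run: Jun 18, 2005 − 8 weeks = Apr 23, 2005.
Extraction is complete: Apr 23, 2005 − 8 weeks = Feb 26, 2005.
The evidence is logged: Feb 26, 2005 − 29 days = Jan 28, 2005.

Jan 28, 2005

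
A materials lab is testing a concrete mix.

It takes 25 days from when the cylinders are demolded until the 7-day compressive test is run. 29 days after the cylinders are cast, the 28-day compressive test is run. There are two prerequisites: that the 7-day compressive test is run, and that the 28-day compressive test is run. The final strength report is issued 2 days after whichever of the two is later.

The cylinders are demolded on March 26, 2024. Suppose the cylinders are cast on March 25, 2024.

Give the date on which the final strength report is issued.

April 25, 2024

The cylinders are demolded: Mar 26, 2024.
The 7-day compressive test is run: Mar 26, 2024 + 25 days = Apr 20, 2024.
The cylinders are cast: Mar 25, 2024.
The 28-day compressive test is run: Mar 25, 2024 + 29 days = Apr 23, 2024.
Both prerequisites met — the 7-day compressive test is run (Apr 20, 2024), the 28-day compressive test is run (Apr 23, 2024); the later is Apr 23, 2024.
The final strength report is issued: Apr 23, 2024 + 2 days = Apr 25, 2024.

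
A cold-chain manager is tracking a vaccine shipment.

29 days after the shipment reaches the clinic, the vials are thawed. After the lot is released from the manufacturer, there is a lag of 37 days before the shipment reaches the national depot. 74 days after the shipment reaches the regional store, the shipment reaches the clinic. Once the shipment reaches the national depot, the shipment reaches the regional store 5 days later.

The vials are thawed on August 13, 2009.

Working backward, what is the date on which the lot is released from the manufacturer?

The vials are thawed: Aug 13, 2009.
The shipment reaches the clinic: Aug 13, 2009 − 29 days = Jul 15, 2009.
The shipment reaches the regional store: Jul 15, 2009 − 74 days = May 2, 2009.
The shipment reaches the national depot: May 2, 2009 − 5 days = Apr 27, 2009.
The lot is released from the manufacturer: Apr 27, 2009 − 37 days = Mar 21, 2009.

March 21, 2009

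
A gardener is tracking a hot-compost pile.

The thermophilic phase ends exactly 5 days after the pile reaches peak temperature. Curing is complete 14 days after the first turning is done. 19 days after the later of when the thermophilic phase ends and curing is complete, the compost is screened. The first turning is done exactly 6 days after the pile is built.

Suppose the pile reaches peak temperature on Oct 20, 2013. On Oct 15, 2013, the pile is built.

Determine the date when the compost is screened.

Nov 23, 2013

The pile reaches peak temperature: Oct 20, 2013.
The thermophilic phase ends: Oct 20, 2013 + 5 days = Oct 25, 2013.
The pile is built: Oct 15, 2013.
The first turning is done: Oct 15, 2013 + 6 days = Oct 21, 2013.
Curing is complete: Oct 21, 2013 + 14 days = Nov 4, 2013.
Both prerequisites met — the thermophilic phase ends (Oct 25, 2013), curing is complete (Nov 4, 2013); the later is Nov 4, 2013.
The compost is screened: Nov 4, 2013 + 19 days = Nov 23, 2013.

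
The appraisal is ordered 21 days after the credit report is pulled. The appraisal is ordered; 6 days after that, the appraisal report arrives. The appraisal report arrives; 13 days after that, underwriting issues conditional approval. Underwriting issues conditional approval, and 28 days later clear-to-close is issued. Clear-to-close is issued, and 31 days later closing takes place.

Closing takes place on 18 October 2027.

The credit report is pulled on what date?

11 July 2027

Closing takes place: Oct 18, 2027.
Clear-to-close is issued: Oct 18, 2027 − 31 days = Sep 17, 2027.
Underwriting issues conditional approval: Sep 17, 2027 − 28 days = Aug 20, 2027.
The appraisal report arrives: Aug 20, 2027 − 13 days = Aug 7, 2027.
The appraisal is ordered: Aug 7, 2027 − 6 days = Aug 1, 2027.
The credit report is pulled: Aug 1, 2027 − 21 days = Jul 11, 2027.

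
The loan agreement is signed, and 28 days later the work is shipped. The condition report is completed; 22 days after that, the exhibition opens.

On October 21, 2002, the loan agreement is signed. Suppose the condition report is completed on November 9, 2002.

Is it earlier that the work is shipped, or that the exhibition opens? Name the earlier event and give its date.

The loan agreement is signed: Oct 21, 2002.
The work is shipped: Oct 21, 2002 + 28 days = Nov 18, 2002.
The condition report is completed: Nov 9, 2002.
The exhibition opens: Nov 9, 2002 + 22 days = Dec 1, 2002.
Comparing: the work is shipped on Nov 18, 2002 vs the exhibition opens on Dec 1, 2002. Earlier: the work is shipped.

The work is shipped — November 18, 2002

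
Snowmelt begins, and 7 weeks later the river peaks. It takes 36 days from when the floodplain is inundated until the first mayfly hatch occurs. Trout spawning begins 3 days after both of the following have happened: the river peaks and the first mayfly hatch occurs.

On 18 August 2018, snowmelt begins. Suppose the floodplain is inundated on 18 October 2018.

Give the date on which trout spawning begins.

26 November 2018

Snowmelt begins: Aug 18, 2018.
The river peaks: Aug 18, 2018 + 7 weeks = Oct 6, 2018.
The floodplain is inundated: Oct 18, 2018.
The first mayfly hatch occurs: Oct 18, 2018 + 36 days = Nov 23, 2018.
Both prerequisites met — the river peaks (Oct 6, 2018), the first mayfly hatch occurs (Nov 23, 2018); the later is Nov 23, 2018.
Trout spawning begins: Nov 23, 2018 + 3 days = Nov 26, 2018.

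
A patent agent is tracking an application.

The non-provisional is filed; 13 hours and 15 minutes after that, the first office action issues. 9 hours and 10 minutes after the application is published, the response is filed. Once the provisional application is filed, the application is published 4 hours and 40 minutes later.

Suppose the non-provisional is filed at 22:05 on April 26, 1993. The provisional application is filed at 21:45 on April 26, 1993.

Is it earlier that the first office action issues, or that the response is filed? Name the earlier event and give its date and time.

The non-provisional is filed: 22:05 Apr 26, 1993.
The first office action issues: 22:05 Apr 26, 1993 + 13h15m = 11:20 Apr 27, 1993.
The provisional application is filed: 21:45 Apr 26, 1993.
The application is published: 21:45 Apr 26, 1993 + 4h40m = 02:25 Apr 27, 1993.
The response is filed: 02:25 Apr 27, 1993 + 9h10m = 11:35 Apr 27, 1993.
Comparing: the first office action issues at 11:20 Apr 27, 1993 vs the response is filed at 11:35 Apr 27, 1993. Earlier: the first office action issues.

The first office action issues — 11:20 on April 27, 1993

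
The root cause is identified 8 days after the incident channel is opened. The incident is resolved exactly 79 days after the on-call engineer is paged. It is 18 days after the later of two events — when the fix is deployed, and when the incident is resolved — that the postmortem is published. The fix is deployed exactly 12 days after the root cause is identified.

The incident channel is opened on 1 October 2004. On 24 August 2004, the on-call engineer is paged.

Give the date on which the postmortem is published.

29 November 2004

The incident channel is opened: Oct 1, 2004.
The root cause is identified: Oct 1, 2004 + 8 days = Oct 9, 2004.
The fix is deployed: Oct 9, 2004 + 12 days = Oct 21, 2004.
The on-call engineer is paged: Aug 24, 2004.
The incident is resolved: Aug 24, 2004 + 79 days = Nov 11, 2004.
Both prerequisites met — the fix is deployed (Oct 21, 2004), the incident is resolved (Nov 11, 2004); the later is Nov 11, 2004.
The postmortem is published: Nov 11, 2004 + 18 days = Nov 29, 2004.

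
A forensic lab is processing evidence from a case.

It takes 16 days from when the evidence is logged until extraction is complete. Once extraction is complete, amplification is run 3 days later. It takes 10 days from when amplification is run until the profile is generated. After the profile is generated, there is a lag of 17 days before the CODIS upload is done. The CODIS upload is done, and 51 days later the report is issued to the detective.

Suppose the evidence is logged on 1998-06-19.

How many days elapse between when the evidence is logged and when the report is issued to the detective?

Causal path: the evidence is logged → extraction is complete → amplification is run → the profile is generated → the CODIS upload is done → the report is issued to the detective.
Total delay along the path: 16 + 3 + 10 + 17 + 51 = 97 days.

97 days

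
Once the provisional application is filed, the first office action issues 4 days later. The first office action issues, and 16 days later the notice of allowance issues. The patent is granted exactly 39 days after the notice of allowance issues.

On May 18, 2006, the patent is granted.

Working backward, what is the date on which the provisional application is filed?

March 20, 2006

The patent is granted: May 18, 2006.
The notice of allowance issues: May 18, 2006 − 39 days = Apr 9, 2006.
The first office action issues: Apr 9, 2006 − 16 days = Mar 24, 2006.
The provisional application is filed: Mar 24, 2006 − 4 days = Mar 20, 2006.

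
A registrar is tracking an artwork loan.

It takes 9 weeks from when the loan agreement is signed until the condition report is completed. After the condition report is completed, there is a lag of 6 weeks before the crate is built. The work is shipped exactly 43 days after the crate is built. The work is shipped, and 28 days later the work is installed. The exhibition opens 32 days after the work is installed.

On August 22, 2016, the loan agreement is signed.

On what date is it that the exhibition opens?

March 18, 2017

The loan agreement is signed: Aug 22, 2016.
The condition report is completed: Aug 22, 2016 + 9 weeks = Oct 24, 2016.
The crate is built: Oct 24, 2016 + 6 weeks = Dec 5, 2016.
The work is shipped: Dec 5, 2016 + 43 days = Jan 17, 2017.
The work is installed: Jan 17, 2017 + 28 days = Feb 14, 2017.
The exhibition opens: Feb 14, 2017 + 32 days = Mar 18, 2017.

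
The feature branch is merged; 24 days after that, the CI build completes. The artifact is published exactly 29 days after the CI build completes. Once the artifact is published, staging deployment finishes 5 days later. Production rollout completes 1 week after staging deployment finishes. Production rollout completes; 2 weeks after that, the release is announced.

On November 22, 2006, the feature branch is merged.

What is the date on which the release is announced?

February 9, 2007

The feature branch is merged: Nov 22, 2006.
The CI build completes: Nov 22, 2006 + 24 days = Dec 16, 2006.
The artifact is published: Dec 16, 2006 + 29 days = Jan 14, 2007.
Staging deployment finishes: Jan 14, 2007 + 5 days = Jan 19, 2007.
Production rollout completes: Jan 19, 2007 + 1 week = Jan 26, 2007.
The release is announced: Jan 26, 2007 + 2 weeks = Feb 9, 2007.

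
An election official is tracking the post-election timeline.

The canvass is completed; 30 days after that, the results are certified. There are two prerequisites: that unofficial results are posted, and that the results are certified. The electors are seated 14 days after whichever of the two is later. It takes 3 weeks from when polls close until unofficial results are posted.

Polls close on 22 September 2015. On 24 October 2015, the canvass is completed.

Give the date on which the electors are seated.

Polls close: Sep 22, 2015.
Unofficial results are posted: Sep 22, 2015 + 3 weeks = Oct 13, 2015.
The canvass is completed: Oct 24, 2015.
The results are certified: Oct 24, 2015 + 30 days = Nov 23, 2015.
Both prerequisites met — unofficial results are posted (Oct 13, 2015), the results are certified (Nov 23, 2015); the later is Nov 23, 2015.
The electors are seated: Nov 23, 2015 + 14 days = Dec 7, 2015.

7 December 2015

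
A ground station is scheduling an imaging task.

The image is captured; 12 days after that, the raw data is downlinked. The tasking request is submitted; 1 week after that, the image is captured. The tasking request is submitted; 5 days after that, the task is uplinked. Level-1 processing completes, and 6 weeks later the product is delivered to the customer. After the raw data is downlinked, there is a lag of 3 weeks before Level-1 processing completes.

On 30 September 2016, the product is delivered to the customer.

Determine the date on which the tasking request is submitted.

10 July 2016

The product is delivered to the customer: Sep 30, 2016.
Level-1 processing completes: Sep 30, 2016 − 6 weeks = Aug 19, 2016.
The raw data is downlinked: Aug 19, 2016 − 3 weeks = Jul 29, 2016.
The image is captured: Jul 29, 2016 − 12 days = Jul 17, 2016.
The tasking request is submitted: Jul 17, 2016 − 1 week = Jul 10, 2016.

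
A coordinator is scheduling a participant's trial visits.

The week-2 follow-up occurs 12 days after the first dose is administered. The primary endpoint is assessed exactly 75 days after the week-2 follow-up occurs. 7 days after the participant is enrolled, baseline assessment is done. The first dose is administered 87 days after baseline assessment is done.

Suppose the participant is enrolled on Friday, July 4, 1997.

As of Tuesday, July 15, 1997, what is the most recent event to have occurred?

Baseline assessment is done

The participant is enrolled: Jul 4, 1997.
Baseline assessment is done: Jul 4, 1997 + 7 days = Jul 11, 1997.
The first dose is administered: Jul 11, 1997 + 87 days = Oct 6, 1997.
The week-2 follow-up occurs: Oct 6, 1997 + 12 days = Oct 18, 1997.
The primary endpoint is assessed: Oct 18, 1997 + 75 days = Jan 1, 1998.
Jul 15, 1997 falls between when baseline assessment is done (Jul 11, 1997) and when the first dose is administered (Oct 6, 1997).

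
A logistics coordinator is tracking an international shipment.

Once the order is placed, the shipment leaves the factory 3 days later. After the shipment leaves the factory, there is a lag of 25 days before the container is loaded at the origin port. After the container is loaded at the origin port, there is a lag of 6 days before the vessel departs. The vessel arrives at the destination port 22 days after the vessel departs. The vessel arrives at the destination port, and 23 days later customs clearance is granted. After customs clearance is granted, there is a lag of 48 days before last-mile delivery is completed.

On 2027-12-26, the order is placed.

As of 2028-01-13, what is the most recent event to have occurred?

The shipment leaves the factory

The order is placed: Dec 26, 2027.
The shipment leaves the factory: Dec 26, 2027 + 3 days = Dec 29, 2027.
The container is loaded at the origin port: Dec 29, 2027 + 25 days = Jan 23, 2028.
The vessel departs: Jan 23, 2028 + 6 days = Jan 29, 2028.
The vessel arrives at the destination port: Jan 29, 2028 + 22 days = Feb 20, 2028.
Customs clearance is granted: Feb 20, 2028 + 23 days = Mar 14, 2028.
Last-mile delivery is completed: Mar 14, 2028 + 48 days = May 1, 2028.
Jan 13, 2028 falls between when the shipment leaves the factory (Dec 29, 2027) and when the container is loaded at the origin port (Jan 23, 2028).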